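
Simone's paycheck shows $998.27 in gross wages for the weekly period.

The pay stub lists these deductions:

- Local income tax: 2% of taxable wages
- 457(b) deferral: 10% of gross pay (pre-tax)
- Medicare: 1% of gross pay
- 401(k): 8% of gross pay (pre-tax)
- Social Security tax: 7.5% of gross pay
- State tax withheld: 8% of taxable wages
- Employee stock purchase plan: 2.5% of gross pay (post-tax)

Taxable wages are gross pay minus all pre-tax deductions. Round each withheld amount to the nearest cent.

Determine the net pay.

401(k): $998.27 × 0.08 = $79.86
457(b) deferral: $998.27 × 0.1 = $99.83
Pre-tax total = $79.86 + $99.83 = $179.69
Taxable wages = $998.27 − $179.69 = $818.58
Local income tax: $818.58 × 0.02 = $16.37
State tax withheld: $818.58 × 0.08 = $65.49
Social Security tax: $998.27 × 0.075 = $74.87
Medicare: $998.27 × 0.01 = $9.98
Employee stock purchase plan: $998.27 × 0.025 = $24.96
Total deductions = $79.86 + $99.83 + $16.37 + $65.49 + $74.87 + $9.98 + $24.96 = $371.36
Net pay = $998.27 − $371.36 = $626.91

$626.91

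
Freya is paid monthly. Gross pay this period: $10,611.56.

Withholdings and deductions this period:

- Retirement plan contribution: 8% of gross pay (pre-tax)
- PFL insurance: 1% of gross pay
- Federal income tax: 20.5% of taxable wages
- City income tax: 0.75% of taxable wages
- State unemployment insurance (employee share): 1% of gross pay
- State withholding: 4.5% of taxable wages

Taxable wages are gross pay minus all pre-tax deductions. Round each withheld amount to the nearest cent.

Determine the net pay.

$7,036.52

Retirement plan contribution: $10,611.56 × 0.08 = $848.92
Taxable wages = $10,611.56 − $848.92 = $9,762.64
City income tax: $9,762.64 × 0.0075 = $73.22
State withholding: $9,762.64 × 0.045 = $439.32
Federal income tax: $9,762.64 × 0.205 = $2,001.34
PFL insurance: $10,611.56 × 0.01 = $106.12
State unemployment insurance (employee share): $10,611.56 × 0.01 = $106.12
Total deductions = $848.92 + $73.22 + $439.32 + $2,001.34 + $106.12 + $106.12 = $3,575.04
Net pay = $10,611.56 − $3,575.04 = $7,036.52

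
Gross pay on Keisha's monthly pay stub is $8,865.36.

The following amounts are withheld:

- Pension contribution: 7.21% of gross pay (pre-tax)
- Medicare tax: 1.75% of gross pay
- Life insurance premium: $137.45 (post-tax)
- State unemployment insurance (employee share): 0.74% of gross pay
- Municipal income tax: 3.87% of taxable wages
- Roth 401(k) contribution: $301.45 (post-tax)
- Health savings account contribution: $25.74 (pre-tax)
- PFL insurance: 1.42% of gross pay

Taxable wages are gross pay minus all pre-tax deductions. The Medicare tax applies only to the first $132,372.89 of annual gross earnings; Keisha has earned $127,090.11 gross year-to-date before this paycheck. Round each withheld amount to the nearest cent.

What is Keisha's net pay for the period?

$7,160.23

Health savings account contribution: $25.74
Pension contribution: $8,865.36 × 0.0721 = $639.19
Pre-tax total = $25.74 + $639.19 = $664.93
Taxable wages = $8,865.36 − $664.93 = $8,200.43
Municipal income tax: $8,200.43 × 0.0387 = $317.36
State unemployment insurance (employee share): $8,865.36 × 0.0074 = $65.60
Medicare tax: only $132,372.89 − $127,090.11 = $5,282.78 of this check is subject → $5,282.78 × 0.0175 = $92.45
PFL insurance: $8,865.36 × 0.0142 = $125.89
Roth 401(k) contribution: $301.45
Life insurance premium: $137.45
Total deductions = $25.74 + $639.19 + $317.36 + $65.60 + $92.45 + $125.89 + $301.45 + $137.45 = $1,705.13
Net pay = $8,865.36 − $1,705.13 = $7,160.23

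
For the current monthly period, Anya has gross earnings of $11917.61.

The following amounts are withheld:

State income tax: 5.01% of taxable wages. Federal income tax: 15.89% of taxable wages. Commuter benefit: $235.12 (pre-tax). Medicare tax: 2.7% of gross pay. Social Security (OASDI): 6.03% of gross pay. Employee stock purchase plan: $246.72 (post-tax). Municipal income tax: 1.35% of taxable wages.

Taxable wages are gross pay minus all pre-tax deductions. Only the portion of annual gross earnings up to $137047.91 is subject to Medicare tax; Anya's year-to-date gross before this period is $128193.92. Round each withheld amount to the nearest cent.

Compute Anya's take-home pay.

Commuter benefit: $235.12
Taxable wages = $11917.61 − $235.12 = $11682.49
Municipal income tax: $11682.49 × 0.0135 = $157.71
Federal income tax: $11682.49 × 0.1589 = $1856.35
State income tax: $11682.49 × 0.0501 = $585.29
Medicare tax: only $137047.91 − $128193.92 = $8853.99 of this check is subject → $8853.99 × 0.027 = $239.06
Social Security (OASDI): $11917.61 × 0.0603 = $718.63
Employee stock purchase plan: $246.72
Total deductions = $235.12 + $157.71 + $1856.35 + $585.29 + $239.06 + $718.63 + $246.72 = $4038.88
Net pay = $11917.61 − $4038.88 = $7878.73

$7878.73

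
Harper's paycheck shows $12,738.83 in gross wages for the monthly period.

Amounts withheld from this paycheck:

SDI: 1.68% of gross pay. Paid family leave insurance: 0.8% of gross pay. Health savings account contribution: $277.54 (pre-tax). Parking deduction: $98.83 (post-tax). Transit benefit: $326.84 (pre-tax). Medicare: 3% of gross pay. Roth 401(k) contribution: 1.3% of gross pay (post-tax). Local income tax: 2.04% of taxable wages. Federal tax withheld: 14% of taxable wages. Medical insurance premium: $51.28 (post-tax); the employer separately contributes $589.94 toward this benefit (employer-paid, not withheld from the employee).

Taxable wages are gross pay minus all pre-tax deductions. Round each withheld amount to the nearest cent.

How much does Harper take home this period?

$9,174.30

Health savings account contribution: $277.54
Transit benefit: $326.84
Pre-tax total = $277.54 + $326.84 = $604.38
Taxable wages = $12,738.83 − $604.38 = $12,134.45
Federal tax withheld: $12,134.45 × 0.14 = $1,698.82
Local income tax: $12,134.45 × 0.0204 = $247.54
SDI: $12,738.83 × 0.0168 = $214.01
Medicare: $12,738.83 × 0.03 = $382.16
Paid family leave insurance: $12,738.83 × 0.008 = $101.91
Medical insurance premium: $51.28
Parking deduction: $98.83
Roth 401(k) contribution: $12,738.83 × 0.013 = $165.60
(Employer's $589.94 toward medical insurance premium is not withheld from the employee.)
Total deductions = $277.54 + $326.84 + $1,698.82 + $247.54 + $214.01 + $382.16 + $101.91 + $51.28 + $98.83 + $165.60 = $3,564.53
Net pay = $12,738.83 − $3,564.53 = $9,174.30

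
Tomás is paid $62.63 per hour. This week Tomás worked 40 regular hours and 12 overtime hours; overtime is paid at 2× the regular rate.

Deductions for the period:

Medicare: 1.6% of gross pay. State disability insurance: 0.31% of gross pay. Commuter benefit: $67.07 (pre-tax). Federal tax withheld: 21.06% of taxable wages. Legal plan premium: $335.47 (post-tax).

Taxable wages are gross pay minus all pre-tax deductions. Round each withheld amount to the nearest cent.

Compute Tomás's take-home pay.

Regular pay: 40 × $62.63 = $2,505.20
Overtime pay: 12 × $62.63 × 2 = $1,503.12
Gross pay = $2,505.20 + $1,503.12 = $4,008.32
Commuter benefit: $67.07
Taxable wages = $4,008.32 − $67.07 = $3,941.25
Federal tax withheld: $3,941.25 × 0.2106 = $830.03
Medicare: $4,008.32 × 0.016 = $64.13
State disability insurance: $4,008.32 × 0.0031 = $12.43
Legal plan premium: $335.47
Total deductions = $67.07 + $830.03 + $64.13 + $12.43 + $335.47 = $1,309.13
Net pay = $4,008.32 − $1,309.13 = $2,699.19

$2,699.19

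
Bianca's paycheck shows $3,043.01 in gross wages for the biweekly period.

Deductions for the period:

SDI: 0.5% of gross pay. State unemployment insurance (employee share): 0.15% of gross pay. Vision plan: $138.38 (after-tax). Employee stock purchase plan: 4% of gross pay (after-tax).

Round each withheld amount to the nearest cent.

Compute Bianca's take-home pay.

SDI: $3,043.01 × 0.005 = $15.22
State unemployment insurance (employee share): $3,043.01 × 0.0015 = $4.56
Employee stock purchase plan: $3,043.01 × 0.04 = $121.72
Vision plan: $138.38
Total deductions = $15.22 + $4.56 + $121.72 + $138.38 = $279.88
Net pay = $3,043.01 − $279.88 = $2,763.13

$2,763.13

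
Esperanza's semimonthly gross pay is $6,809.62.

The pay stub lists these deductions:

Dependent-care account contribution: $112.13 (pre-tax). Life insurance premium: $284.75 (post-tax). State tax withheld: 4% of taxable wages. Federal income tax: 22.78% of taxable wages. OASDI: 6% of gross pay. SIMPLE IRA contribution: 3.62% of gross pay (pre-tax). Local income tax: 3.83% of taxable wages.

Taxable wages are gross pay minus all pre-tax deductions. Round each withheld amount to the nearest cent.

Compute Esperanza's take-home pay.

$3,783.01

Dependent-care account contribution: $112.13
SIMPLE IRA contribution: $6,809.62 × 0.0362 = $246.51
Pre-tax total = $112.13 + $246.51 = $358.64
Taxable wages = $6,809.62 − $358.64 = $6,450.98
Federal income tax: $6,450.98 × 0.2278 = $1,469.53
State tax withheld: $6,450.98 × 0.04 = $258.04
Local income tax: $6,450.98 × 0.0383 = $247.07
OASDI: $6,809.62 × 0.06 = $408.58
Life insurance premium: $284.75
Total deductions = $112.13 + $246.51 + $1,469.53 + $258.04 + $247.07 + $408.58 + $284.75 = $3,026.61
Net pay = $6,809.62 − $3,026.61 = $3,783.01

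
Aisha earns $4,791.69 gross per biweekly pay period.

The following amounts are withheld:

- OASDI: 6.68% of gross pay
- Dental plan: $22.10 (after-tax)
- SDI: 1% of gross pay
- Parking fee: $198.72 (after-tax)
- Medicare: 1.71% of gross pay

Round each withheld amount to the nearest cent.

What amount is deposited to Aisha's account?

$4,120.93

SDI: $4,791.69 × 0.01 = $47.92
Medicare: $4,791.69 × 0.0171 = $81.94
OASDI: $4,791.69 × 0.0668 = $320.08
Parking fee: $198.72
Dental plan: $22.10
Total deductions = $47.92 + $81.94 + $320.08 + $198.72 + $22.10 = $670.76
Net pay = $4,791.69 − $670.76 = $4,120.93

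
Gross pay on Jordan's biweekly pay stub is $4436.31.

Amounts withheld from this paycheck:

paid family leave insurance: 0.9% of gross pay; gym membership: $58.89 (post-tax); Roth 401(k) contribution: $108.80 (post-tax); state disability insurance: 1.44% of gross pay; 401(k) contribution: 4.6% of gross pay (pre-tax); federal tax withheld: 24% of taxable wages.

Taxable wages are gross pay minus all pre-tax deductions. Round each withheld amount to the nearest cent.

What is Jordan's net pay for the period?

$2945.00

401(k) contribution: $4436.31 × 0.046 = $204.07
Taxable wages = $4436.31 − $204.07 = $4232.24
Federal tax withheld: $4232.24 × 0.24 = $1015.74
Paid family leave insurance: $4436.31 × 0.009 = $39.93
State disability insurance: $4436.31 × 0.0144 = $63.88
Gym membership: $58.89
Roth 401(k) contribution: $108.80
Total deductions = $204.07 + $1015.74 + $39.93 + $63.88 + $58.89 + $108.80 = $1491.31
Net pay = $4436.31 − $1491.31 = $2945.00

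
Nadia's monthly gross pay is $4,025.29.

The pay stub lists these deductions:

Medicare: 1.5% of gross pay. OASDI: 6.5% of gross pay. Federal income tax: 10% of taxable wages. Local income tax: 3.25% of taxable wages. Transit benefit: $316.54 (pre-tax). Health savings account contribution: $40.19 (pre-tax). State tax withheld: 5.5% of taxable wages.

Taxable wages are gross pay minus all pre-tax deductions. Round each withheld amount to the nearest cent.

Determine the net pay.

$2,658.68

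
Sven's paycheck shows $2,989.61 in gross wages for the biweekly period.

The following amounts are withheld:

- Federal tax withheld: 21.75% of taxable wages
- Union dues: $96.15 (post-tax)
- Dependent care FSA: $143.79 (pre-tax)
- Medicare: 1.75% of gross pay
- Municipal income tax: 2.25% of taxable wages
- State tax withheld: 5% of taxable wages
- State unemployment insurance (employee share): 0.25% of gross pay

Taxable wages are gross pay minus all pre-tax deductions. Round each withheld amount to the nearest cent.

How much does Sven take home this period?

Dependent care FSA: $143.79
Taxable wages = $2,989.61 − $143.79 = $2,845.82
Municipal income tax: $2,845.82 × 0.0225 = $64.03
Federal tax withheld: $2,845.82 × 0.2175 = $618.97
State tax withheld: $2,845.82 × 0.05 = $142.29
Medicare: $2,989.61 × 0.0175 = $52.32
State unemployment insurance (employee share): $2,989.61 × 0.0025 = $7.47
Union dues: $96.15
Total deductions = $143.79 + $64.03 + $618.97 + $142.29 + $52.32 + $7.47 + $96.15 = $1,125.02
Net pay = $2,989.61 − $1,125.02 = $1,864.59

$1,864.59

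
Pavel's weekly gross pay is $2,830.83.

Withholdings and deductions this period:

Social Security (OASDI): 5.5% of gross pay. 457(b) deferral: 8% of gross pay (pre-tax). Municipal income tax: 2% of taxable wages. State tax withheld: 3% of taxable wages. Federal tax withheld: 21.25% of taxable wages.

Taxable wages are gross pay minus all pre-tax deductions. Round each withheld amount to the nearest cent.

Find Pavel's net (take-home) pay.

457(b) deferral: $2,830.83 × 0.08 = $226.47
Taxable wages = $2,830.83 − $226.47 = $2,604.36
State tax withheld: $2,604.36 × 0.03 = $78.13
Municipal income tax: $2,604.36 × 0.02 = $52.09
Federal tax withheld: $2,604.36 × 0.2125 = $553.43
Social Security (OASDI): $2,830.83 × 0.055 = $155.70
Total deductions = $226.47 + $78.13 + $52.09 + $553.43 + $155.70 = $1,065.82
Net pay = $2,830.83 − $1,065.82 = $1,765.01

$1,765.01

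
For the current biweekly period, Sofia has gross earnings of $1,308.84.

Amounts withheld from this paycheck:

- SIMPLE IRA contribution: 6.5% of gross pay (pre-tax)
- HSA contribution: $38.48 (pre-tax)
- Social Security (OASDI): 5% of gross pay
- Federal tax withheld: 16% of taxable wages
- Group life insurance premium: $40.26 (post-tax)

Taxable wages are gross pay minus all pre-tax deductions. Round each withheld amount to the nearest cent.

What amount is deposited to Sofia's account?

$889.94

HSA contribution: $38.48
SIMPLE IRA contribution: $1,308.84 × 0.065 = $85.07
Pre-tax total = $38.48 + $85.07 = $123.55
Taxable wages = $1,308.84 − $123.55 = $1,185.29
Federal tax withheld: $1,185.29 × 0.16 = $189.65
Social Security (OASDI): $1,308.84 × 0.05 = $65.44
Group life insurance premium: $40.26
Total deductions = $38.48 + $85.07 + $189.65 + $65.44 + $40.26 = $418.90
Net pay = $1,308.84 − $418.90 = $889.94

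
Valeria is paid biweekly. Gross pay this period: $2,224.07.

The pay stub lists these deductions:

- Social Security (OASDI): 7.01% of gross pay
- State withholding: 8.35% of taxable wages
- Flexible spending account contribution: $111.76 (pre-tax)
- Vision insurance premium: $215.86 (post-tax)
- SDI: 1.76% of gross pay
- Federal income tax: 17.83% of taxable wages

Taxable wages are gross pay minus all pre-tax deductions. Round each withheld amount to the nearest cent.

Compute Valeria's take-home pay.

$1,148.40

Flexible spending account contribution: $111.76
Taxable wages = $2,224.07 − $111.76 = $2,112.31
Federal income tax: $2,112.31 × 0.1783 = $376.62
State withholding: $2,112.31 × 0.0835 = $176.38
SDI: $2,224.07 × 0.0176 = $39.14
Social Security (OASDI): $2,224.07 × 0.0701 = $155.91
Vision insurance premium: $215.86
Total deductions = $111.76 + $376.62 + $176.38 + $39.14 + $155.91 + $215.86 = $1,075.67
Net pay = $2,224.07 − $1,075.67 = $1,148.40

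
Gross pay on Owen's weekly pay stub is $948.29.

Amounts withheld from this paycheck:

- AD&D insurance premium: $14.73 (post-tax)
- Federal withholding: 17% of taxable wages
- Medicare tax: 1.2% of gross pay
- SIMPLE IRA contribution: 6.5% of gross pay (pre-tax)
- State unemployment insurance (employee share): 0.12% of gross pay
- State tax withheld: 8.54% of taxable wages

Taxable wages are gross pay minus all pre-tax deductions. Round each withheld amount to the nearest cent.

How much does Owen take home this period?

$632.95

SIMPLE IRA contribution: $948.29 × 0.065 = $61.64
Taxable wages = $948.29 − $61.64 = $886.65
Federal withholding: $886.65 × 0.17 = $150.73
State tax withheld: $886.65 × 0.0854 = $75.72
Medicare tax: $948.29 × 0.012 = $11.38
State unemployment insurance (employee share): $948.29 × 0.0012 = $1.14
AD&D insurance premium: $14.73
Total deductions = $61.64 + $150.73 + $75.72 + $11.38 + $1.14 + $14.73 = $315.34
Net pay = $948.29 − $315.34 = $632.95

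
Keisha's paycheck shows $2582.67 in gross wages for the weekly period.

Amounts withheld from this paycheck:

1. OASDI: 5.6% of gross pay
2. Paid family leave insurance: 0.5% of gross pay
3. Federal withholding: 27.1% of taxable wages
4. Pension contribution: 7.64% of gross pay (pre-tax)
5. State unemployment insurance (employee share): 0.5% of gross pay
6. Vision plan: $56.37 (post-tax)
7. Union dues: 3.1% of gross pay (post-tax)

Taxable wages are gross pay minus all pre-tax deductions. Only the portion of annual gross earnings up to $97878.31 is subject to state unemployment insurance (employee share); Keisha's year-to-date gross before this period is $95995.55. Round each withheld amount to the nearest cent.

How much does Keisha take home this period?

Pension contribution: $2582.67 × 0.0764 = $197.32
Taxable wages = $2582.67 − $197.32 = $2385.35
Federal withholding: $2385.35 × 0.271 = $646.43
Paid family leave insurance: $2582.67 × 0.005 = $12.91
OASDI: $2582.67 × 0.056 = $144.63
State unemployment insurance (employee share): only $97878.31 − $95995.55 = $1882.76 of this check is subject → $1882.76 × 0.005 = $9.41
Union dues: $2582.67 × 0.031 = $80.06
Vision plan: $56.37
Total deductions = $197.32 + $646.43 + $12.91 + $144.63 + $9.41 + $80.06 + $56.37 = $1147.13
Net pay = $2582.67 − $1147.13 = $1435.54

$1435.54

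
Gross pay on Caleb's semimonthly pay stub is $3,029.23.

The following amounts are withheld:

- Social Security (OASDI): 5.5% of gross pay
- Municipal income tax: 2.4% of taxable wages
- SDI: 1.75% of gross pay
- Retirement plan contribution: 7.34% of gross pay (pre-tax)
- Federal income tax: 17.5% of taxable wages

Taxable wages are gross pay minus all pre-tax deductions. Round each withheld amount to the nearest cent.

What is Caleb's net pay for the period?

$2,028.69

Retirement plan contribution: $3,029.23 × 0.0734 = $222.35
Taxable wages = $3,029.23 − $222.35 = $2,806.88
Municipal income tax: $2,806.88 × 0.024 = $67.37
Federal income tax: $2,806.88 × 0.175 = $491.20
SDI: $3,029.23 × 0.0175 = $53.01
Social Security (OASDI): $3,029.23 × 0.055 = $166.61
Total deductions = $222.35 + $67.37 + $491.20 + $53.01 + $166.61 = $1,000.54
Net pay = $3,029.23 − $1,000.54 = $2,028.69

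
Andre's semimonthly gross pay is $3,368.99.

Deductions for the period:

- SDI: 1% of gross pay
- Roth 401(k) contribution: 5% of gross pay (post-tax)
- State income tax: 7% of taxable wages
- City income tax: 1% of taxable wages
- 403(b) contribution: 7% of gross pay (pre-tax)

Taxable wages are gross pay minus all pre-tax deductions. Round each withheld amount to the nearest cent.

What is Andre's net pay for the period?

$2,680.37

403(b) contribution: $3,368.99 × 0.07 = $235.83
Taxable wages = $3,368.99 − $235.83 = $3,133.16
City income tax: $3,133.16 × 0.01 = $31.33
State income tax: $3,133.16 × 0.07 = $219.32
SDI: $3,368.99 × 0.01 = $33.69
Roth 401(k) contribution: $3,368.99 × 0.05 = $168.45
Total deductions = $235.83 + $31.33 + $219.32 + $33.69 + $168.45 = $688.62
Net pay = $3,368.99 − $688.62 = $2,680.37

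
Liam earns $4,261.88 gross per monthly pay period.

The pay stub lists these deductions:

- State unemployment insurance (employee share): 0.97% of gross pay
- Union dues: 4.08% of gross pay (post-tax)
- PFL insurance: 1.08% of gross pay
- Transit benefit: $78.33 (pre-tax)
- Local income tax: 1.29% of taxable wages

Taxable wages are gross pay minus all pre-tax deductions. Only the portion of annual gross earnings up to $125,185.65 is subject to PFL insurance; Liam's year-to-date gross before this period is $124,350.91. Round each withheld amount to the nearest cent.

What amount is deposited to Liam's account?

Transit benefit: $78.33
Taxable wages = $4,261.88 − $78.33 = $4,183.55
Local income tax: $4,183.55 × 0.0129 = $53.97
PFL insurance: only $125,185.65 − $124,350.91 = $834.74 of this check is subject → $834.74 × 0.0108 = $9.02
State unemployment insurance (employee share): $4,261.88 × 0.0097 = $41.34
Union dues: $4,261.88 × 0.0408 = $173.88
Total deductions = $78.33 + $53.97 + $9.02 + $41.34 + $173.88 = $356.54
Net pay = $4,261.88 − $356.54 = $3,905.34

$3,905.34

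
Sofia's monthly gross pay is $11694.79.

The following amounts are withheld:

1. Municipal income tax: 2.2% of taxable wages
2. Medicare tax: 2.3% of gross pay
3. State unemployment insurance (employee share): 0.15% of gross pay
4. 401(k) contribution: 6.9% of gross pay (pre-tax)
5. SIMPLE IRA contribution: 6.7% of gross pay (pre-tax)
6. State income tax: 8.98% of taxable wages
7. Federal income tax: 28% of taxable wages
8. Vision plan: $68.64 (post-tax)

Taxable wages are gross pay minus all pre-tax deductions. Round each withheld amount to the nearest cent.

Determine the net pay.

SIMPLE IRA contribution: $11694.79 × 0.067 = $783.55
401(k) contribution: $11694.79 × 0.069 = $806.94
Pre-tax total = $783.55 + $806.94 = $1590.49
Taxable wages = $11694.79 − $1590.49 = $10104.30
Municipal income tax: $10104.30 × 0.022 = $222.29
State income tax: $10104.30 × 0.0898 = $907.37
Federal income tax: $10104.30 × 0.28 = $2829.20
State unemployment insurance (employee share): $11694.79 × 0.0015 = $17.54
Medicare tax: $11694.79 × 0.023 = $268.98
Vision plan: $68.64
Total deductions = $783.55 + $806.94 + $222.29 + $907.37 + $2829.20 + $17.54 + $268.98 + $68.64 = $5904.51
Net pay = $11694.79 − $5904.51 = $5790.28

$5790.28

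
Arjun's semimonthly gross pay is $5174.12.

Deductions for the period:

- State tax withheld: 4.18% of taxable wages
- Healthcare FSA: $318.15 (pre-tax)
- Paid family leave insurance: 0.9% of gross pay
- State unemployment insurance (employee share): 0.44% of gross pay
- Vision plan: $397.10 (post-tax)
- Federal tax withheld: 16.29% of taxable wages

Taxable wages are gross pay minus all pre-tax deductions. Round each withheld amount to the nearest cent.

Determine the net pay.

Healthcare FSA: $318.15
Taxable wages = $5174.12 − $318.15 = $4855.97
State tax withheld: $4855.97 × 0.0418 = $202.98
Federal tax withheld: $4855.97 × 0.1629 = $791.04
Paid family leave insurance: $5174.12 × 0.009 = $46.57
State unemployment insurance (employee share): $5174.12 × 0.0044 = $22.77
Vision plan: $397.10
Total deductions = $318.15 + $202.98 + $791.04 + $46.57 + $22.77 + $397.10 = $1778.61
Net pay = $5174.12 − $1778.61 = $3395.51

$3395.51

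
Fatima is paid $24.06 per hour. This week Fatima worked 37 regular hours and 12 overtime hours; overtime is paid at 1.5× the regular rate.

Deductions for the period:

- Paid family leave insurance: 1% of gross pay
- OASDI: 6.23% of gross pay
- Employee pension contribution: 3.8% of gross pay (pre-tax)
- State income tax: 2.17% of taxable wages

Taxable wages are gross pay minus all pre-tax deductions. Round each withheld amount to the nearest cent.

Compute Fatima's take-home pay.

Regular pay: 37 × $24.06 = $890.22
Overtime pay: 12 × $24.06 × 1.5 = $433.08
Gross pay = $890.22 + $433.08 = $1,323.30
Employee pension contribution: $1,323.30 × 0.038 = $50.29
Taxable wages = $1,323.30 − $50.29 = $1,273.01
State income tax: $1,273.01 × 0.0217 = $27.62
Paid family leave insurance: $1,323.30 × 0.01 = $13.23
OASDI: $1,323.30 × 0.0623 = $82.44
Total deductions = $50.29 + $27.62 + $13.23 + $82.44 = $173.58
Net pay = $1,323.30 − $173.58 = $1,149.72

$1,149.72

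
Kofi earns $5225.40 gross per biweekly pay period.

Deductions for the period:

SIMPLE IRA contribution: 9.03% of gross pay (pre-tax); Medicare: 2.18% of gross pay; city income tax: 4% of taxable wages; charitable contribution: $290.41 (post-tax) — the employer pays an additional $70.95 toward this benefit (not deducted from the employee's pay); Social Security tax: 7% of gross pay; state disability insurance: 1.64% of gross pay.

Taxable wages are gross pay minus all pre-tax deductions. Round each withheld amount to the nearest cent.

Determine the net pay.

$3707.61

SIMPLE IRA contribution: $5225.40 × 0.0903 = $471.85
Taxable wages = $5225.40 − $471.85 = $4753.55
City income tax: $4753.55 × 0.04 = $190.14
Social Security tax: $5225.40 × 0.07 = $365.78
State disability insurance: $5225.40 × 0.0164 = $85.70
Medicare: $5225.40 × 0.0218 = $113.91
Charitable contribution: $290.41
(Employer's $70.95 toward charitable contribution is not withheld from the employee.)
Total deductions = $471.85 + $190.14 + $365.78 + $85.70 + $113.91 + $290.41 = $1517.79
Net pay = $5225.40 − $1517.79 = $3707.61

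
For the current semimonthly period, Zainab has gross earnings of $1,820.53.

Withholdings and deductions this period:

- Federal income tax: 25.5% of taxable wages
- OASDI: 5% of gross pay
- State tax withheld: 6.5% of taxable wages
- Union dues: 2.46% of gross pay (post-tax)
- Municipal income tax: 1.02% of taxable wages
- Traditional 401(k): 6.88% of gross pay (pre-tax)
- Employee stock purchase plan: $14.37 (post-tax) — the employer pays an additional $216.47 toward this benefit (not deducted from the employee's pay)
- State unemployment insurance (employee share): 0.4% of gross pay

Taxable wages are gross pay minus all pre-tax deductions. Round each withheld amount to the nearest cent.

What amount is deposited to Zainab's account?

$978.03

Traditional 401(k): $1,820.53 × 0.0688 = $125.25
Taxable wages = $1,820.53 − $125.25 = $1,695.28
Federal income tax: $1,695.28 × 0.255 = $432.30
Municipal income tax: $1,695.28 × 0.0102 = $17.29
State tax withheld: $1,695.28 × 0.065 = $110.19
State unemployment insurance (employee share): $1,820.53 × 0.004 = $7.28
OASDI: $1,820.53 × 0.05 = $91.03
Union dues: $1,820.53 × 0.0246 = $44.79
Employee stock purchase plan: $14.37
(Employer's $216.47 toward employee stock purchase plan is not withheld from the employee.)
Total deductions = $125.25 + $432.30 + $17.29 + $110.19 + $7.28 + $91.03 + $44.79 + $14.37 = $842.50
Net pay = $1,820.53 − $842.50 = $978.03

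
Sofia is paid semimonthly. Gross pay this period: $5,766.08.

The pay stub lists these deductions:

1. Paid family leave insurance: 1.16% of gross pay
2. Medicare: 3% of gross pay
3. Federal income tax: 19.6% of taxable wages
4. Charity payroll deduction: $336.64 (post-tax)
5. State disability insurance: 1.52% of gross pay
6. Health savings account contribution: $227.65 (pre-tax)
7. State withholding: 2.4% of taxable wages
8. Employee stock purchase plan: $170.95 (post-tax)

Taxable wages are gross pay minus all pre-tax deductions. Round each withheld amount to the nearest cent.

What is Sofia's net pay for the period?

Health savings account contribution: $227.65
Taxable wages = $5,766.08 − $227.65 = $5,538.43
Federal income tax: $5,538.43 × 0.196 = $1,085.53
State withholding: $5,538.43 × 0.024 = $132.92
State disability insurance: $5,766.08 × 0.0152 = $87.64
Paid family leave insurance: $5,766.08 × 0.0116 = $66.89
Medicare: $5,766.08 × 0.03 = $172.98
Charity payroll deduction: $336.64
Employee stock purchase plan: $170.95
Total deductions = $227.65 + $1,085.53 + $132.92 + $87.64 + $66.89 + $172.98 + $336.64 + $170.95 = $2,281.20
Net pay = $5,766.08 − $2,281.20 = $3,484.88

$3,484.88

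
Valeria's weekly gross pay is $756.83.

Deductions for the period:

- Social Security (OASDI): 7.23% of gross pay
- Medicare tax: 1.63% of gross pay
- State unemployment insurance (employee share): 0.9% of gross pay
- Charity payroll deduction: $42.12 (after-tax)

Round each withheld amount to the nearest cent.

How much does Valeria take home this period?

$640.84

State unemployment insurance (employee share): $756.83 × 0.009 = $6.81
Social Security (OASDI): $756.83 × 0.0723 = $54.72
Medicare tax: $756.83 × 0.0163 = $12.34
Charity payroll deduction: $42.12
Total deductions = $6.81 + $54.72 + $12.34 + $42.12 = $115.99
Net pay = $756.83 − $115.99 = $640.84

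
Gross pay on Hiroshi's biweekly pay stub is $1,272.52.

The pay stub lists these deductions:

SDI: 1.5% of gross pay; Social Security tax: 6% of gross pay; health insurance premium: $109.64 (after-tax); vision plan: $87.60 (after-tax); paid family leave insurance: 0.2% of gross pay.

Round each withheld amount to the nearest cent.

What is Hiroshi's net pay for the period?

$977.29

Social Security tax: $1,272.52 × 0.06 = $76.35
SDI: $1,272.52 × 0.015 = $19.09
Paid family leave insurance: $1,272.52 × 0.002 = $2.55
Vision plan: $87.60
Health insurance premium: $109.64
Total deductions = $76.35 + $19.09 + $2.55 + $87.60 + $109.64 = $295.23
Net pay = $1,272.52 − $295.23 = $977.29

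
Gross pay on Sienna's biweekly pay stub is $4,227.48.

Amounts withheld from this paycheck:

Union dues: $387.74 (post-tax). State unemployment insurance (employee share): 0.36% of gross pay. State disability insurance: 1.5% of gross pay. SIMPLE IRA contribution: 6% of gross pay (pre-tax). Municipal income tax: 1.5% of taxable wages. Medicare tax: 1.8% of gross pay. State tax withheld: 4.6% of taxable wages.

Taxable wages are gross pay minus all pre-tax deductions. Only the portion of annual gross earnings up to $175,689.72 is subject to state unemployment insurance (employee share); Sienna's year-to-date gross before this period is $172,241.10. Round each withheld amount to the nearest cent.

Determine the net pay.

SIMPLE IRA contribution: $4,227.48 × 0.06 = $253.65
Taxable wages = $4,227.48 − $253.65 = $3,973.83
Municipal income tax: $3,973.83 × 0.015 = $59.61
State tax withheld: $3,973.83 × 0.046 = $182.80
Medicare tax: $4,227.48 × 0.018 = $76.09
State disability insurance: $4,227.48 × 0.015 = $63.41
State unemployment insurance (employee share): only $175,689.72 − $172,241.10 = $3,448.62 of this check is subject → $3,448.62 × 0.0036 = $12.42
Union dues: $387.74
Total deductions = $253.65 + $59.61 + $182.80 + $76.09 + $63.41 + $12.42 + $387.74 = $1,035.72
Net pay = $4,227.48 − $1,035.72 = $3,191.76

$3,191.76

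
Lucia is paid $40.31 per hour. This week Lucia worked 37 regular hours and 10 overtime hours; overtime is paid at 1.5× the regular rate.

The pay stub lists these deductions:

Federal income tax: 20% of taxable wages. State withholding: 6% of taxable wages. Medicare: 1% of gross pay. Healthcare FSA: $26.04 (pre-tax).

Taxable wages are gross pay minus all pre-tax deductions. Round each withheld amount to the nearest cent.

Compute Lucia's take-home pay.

$1,510.90

Regular pay: 37 × $40.31 = $1,491.47
Overtime pay: 10 × $40.31 × 1.5 = $604.65
Gross pay = $1,491.47 + $604.65 = $2,096.12
Healthcare FSA: $26.04
Taxable wages = $2,096.12 − $26.04 = $2,070.08
Federal income tax: $2,070.08 × 0.2 = $414.02
State withholding: $2,070.08 × 0.06 = $124.20
Medicare: $2,096.12 × 0.01 = $20.96
Total deductions = $26.04 + $414.02 + $124.20 + $20.96 = $585.22
Net pay = $2,096.12 − $585.22 = $1,510.90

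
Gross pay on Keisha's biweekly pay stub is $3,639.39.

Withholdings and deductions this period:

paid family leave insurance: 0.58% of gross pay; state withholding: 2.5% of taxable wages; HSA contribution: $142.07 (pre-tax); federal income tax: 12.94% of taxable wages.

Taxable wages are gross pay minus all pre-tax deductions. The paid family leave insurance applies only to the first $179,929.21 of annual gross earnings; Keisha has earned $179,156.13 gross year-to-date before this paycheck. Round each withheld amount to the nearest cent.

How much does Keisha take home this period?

HSA contribution: $142.07
Taxable wages = $3,639.39 − $142.07 = $3,497.32
Federal income tax: $3,497.32 × 0.1294 = $452.55
State withholding: $3,497.32 × 0.025 = $87.43
Paid family leave insurance: only $179,929.21 − $179,156.13 = $773.08 of this check is subject → $773.08 × 0.0058 = $4.48
Total deductions = $142.07 + $452.55 + $87.43 + $4.48 = $686.53
Net pay = $3,639.39 − $686.53 = $2,952.86

$2,952.86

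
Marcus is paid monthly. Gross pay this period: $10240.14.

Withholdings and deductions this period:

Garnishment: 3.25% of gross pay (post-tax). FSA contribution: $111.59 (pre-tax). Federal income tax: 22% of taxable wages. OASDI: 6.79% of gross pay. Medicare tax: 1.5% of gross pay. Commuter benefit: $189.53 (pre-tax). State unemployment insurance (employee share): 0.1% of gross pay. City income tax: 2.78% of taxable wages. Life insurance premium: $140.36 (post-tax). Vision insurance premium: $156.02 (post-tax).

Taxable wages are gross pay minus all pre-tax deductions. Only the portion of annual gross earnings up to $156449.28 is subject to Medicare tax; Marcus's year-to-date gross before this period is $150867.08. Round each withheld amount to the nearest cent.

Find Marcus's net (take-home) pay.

$6057.68

Commuter benefit: $189.53
FSA contribution: $111.59
Pre-tax total = $189.53 + $111.59 = $301.12
Taxable wages = $10240.14 − $301.12 = $9939.02
City income tax: $9939.02 × 0.0278 = $276.30
Federal income tax: $9939.02 × 0.22 = $2186.58
Medicare tax: only $156449.28 − $150867.08 = $5582.20 of this check is subject → $5582.20 × 0.015 = $83.73
OASDI: $10240.14 × 0.0679 = $695.31
State unemployment insurance (employee share): $10240.14 × 0.001 = $10.24
Life insurance premium: $140.36
Garnishment: $10240.14 × 0.0325 = $332.80
Vision insurance premium: $156.02
Total deductions = $189.53 + $111.59 + $276.30 + $2186.58 + $83.73 + $695.31 + $10.24 + $140.36 + $332.80 + $156.02 = $4182.46
Net pay = $10240.14 − $4182.46 = $6057.68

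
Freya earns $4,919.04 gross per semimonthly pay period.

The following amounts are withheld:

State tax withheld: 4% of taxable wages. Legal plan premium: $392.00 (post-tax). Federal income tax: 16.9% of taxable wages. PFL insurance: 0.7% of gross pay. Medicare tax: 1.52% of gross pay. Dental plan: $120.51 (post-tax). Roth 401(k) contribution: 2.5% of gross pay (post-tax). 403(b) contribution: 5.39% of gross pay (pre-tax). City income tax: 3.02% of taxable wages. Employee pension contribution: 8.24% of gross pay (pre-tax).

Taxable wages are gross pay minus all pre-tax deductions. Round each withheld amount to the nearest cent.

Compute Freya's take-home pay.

$2,487.62

403(b) contribution: $4,919.04 × 0.0539 = $265.14
Employee pension contribution: $4,919.04 × 0.0824 = $405.33
Pre-tax total = $265.14 + $405.33 = $670.47
Taxable wages = $4,919.04 − $670.47 = $4,248.57
State tax withheld: $4,248.57 × 0.04 = $169.94
Federal income tax: $4,248.57 × 0.169 = $718.01
City income tax: $4,248.57 × 0.0302 = $128.31
PFL insurance: $4,919.04 × 0.007 = $34.43
Medicare tax: $4,919.04 × 0.0152 = $74.77
Legal plan premium: $392.00
Dental plan: $120.51
Roth 401(k) contribution: $4,919.04 × 0.025 = $122.98
Total deductions = $265.14 + $405.33 + $169.94 + $718.01 + $128.31 + $34.43 + $74.77 + $392.00 + $120.51 + $122.98 = $2,431.42
Net pay = $4,919.04 − $2,431.42 = $2,487.62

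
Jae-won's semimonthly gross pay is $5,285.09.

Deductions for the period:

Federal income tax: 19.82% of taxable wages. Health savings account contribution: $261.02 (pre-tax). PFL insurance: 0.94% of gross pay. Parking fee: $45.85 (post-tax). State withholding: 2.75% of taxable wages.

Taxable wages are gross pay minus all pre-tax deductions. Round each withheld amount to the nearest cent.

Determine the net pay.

Health savings account contribution: $261.02
Taxable wages = $5,285.09 − $261.02 = $5,024.07
Federal income tax: $5,024.07 × 0.1982 = $995.77
State withholding: $5,024.07 × 0.0275 = $138.16
PFL insurance: $5,285.09 × 0.0094 = $49.68
Parking fee: $45.85
Total deductions = $261.02 + $995.77 + $138.16 + $49.68 + $45.85 = $1,490.48
Net pay = $5,285.09 − $1,490.48 = $3,794.61

$3,794.61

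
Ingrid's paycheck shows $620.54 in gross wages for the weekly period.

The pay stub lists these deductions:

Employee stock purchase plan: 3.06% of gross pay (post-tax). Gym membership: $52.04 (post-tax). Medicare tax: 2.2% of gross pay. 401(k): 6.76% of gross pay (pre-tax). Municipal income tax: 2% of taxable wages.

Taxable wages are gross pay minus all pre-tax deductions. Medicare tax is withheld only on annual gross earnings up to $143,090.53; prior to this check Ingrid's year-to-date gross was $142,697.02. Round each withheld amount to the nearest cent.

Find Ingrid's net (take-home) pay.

$487.33

401(k): $620.54 × 0.0676 = $41.95
Taxable wages = $620.54 − $41.95 = $578.59
Municipal income tax: $578.59 × 0.02 = $11.57
Medicare tax: only $143,090.53 − $142,697.02 = $393.51 of this check is subject → $393.51 × 0.022 = $8.66
Gym membership: $52.04
Employee stock purchase plan: $620.54 × 0.0306 = $18.99
Total deductions = $41.95 + $11.57 + $8.66 + $52.04 + $18.99 = $133.21
Net pay = $620.54 − $133.21 = $487.33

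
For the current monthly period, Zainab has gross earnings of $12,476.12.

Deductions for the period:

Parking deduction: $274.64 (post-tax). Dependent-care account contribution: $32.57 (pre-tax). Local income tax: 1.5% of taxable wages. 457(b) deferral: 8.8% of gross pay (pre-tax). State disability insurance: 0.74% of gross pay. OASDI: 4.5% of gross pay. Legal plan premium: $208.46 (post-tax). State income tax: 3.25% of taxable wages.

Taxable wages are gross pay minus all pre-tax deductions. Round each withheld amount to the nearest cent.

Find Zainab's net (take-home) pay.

$9,669.89

457(b) deferral: $12,476.12 × 0.088 = $1,097.90
Dependent-care account contribution: $32.57
Pre-tax total = $1,097.90 + $32.57 = $1,130.47
Taxable wages = $12,476.12 − $1,130.47 = $11,345.65
State income tax: $11,345.65 × 0.0325 = $368.73
Local income tax: $11,345.65 × 0.015 = $170.18
State disability insurance: $12,476.12 × 0.0074 = $92.32
OASDI: $12,476.12 × 0.045 = $561.43
Parking deduction: $274.64
Legal plan premium: $208.46
Total deductions = $1,097.90 + $32.57 + $368.73 + $170.18 + $92.32 + $561.43 + $274.64 + $208.46 = $2,806.23
Net pay = $12,476.12 − $2,806.23 = $9,669.89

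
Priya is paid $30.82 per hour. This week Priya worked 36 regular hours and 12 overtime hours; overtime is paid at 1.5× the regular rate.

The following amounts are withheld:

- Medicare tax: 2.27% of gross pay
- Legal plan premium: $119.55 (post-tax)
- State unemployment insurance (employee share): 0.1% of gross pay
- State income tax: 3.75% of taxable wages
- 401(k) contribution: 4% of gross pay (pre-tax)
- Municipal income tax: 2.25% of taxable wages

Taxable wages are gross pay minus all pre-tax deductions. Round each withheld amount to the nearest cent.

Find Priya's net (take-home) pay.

$1,342.86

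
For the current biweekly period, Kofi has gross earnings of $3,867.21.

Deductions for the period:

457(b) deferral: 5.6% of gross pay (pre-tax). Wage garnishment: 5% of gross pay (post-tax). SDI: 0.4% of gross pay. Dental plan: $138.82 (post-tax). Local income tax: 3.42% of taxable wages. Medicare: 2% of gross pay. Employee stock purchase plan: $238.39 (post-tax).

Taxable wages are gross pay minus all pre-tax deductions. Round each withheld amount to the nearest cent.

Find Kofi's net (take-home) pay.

457(b) deferral: $3,867.21 × 0.056 = $216.56
Taxable wages = $3,867.21 − $216.56 = $3,650.65
Local income tax: $3,650.65 × 0.0342 = $124.85
SDI: $3,867.21 × 0.004 = $15.47
Medicare: $3,867.21 × 0.02 = $77.34
Employee stock purchase plan: $238.39
Dental plan: $138.82
Wage garnishment: $3,867.21 × 0.05 = $193.36
Total deductions = $216.56 + $124.85 + $15.47 + $77.34 + $238.39 + $138.82 + $193.36 = $1,004.79
Net pay = $3,867.21 − $1,004.79 = $2,862.42

$2,862.42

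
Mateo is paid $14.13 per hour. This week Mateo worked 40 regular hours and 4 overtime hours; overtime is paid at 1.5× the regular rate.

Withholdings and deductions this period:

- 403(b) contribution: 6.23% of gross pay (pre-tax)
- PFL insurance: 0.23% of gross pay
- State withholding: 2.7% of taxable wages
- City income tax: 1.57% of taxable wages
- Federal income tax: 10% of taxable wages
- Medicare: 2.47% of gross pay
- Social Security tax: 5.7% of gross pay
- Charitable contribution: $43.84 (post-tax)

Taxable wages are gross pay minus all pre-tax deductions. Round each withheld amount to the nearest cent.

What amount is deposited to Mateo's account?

Regular pay: 40 × $14.13 = $565.20
Overtime pay: 4 × $14.13 × 1.5 = $84.78
Gross pay = $565.20 + $84.78 = $649.98
403(b) contribution: $649.98 × 0.0623 = $40.49
Taxable wages = $649.98 − $40.49 = $609.49
City income tax: $609.49 × 0.0157 = $9.57
Federal income tax: $609.49 × 0.1 = $60.95
State withholding: $609.49 × 0.027 = $16.46
Social Security tax: $649.98 × 0.057 = $37.05
Medicare: $649.98 × 0.0247 = $16.05
PFL insurance: $649.98 × 0.0023 = $1.49
Charitable contribution: $43.84
Total deductions = $40.49 + $9.57 + $60.95 + $16.46 + $37.05 + $16.05 + $1.49 + $43.84 = $225.90
Net pay = $649.98 − $225.90 = $424.08

$424.08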